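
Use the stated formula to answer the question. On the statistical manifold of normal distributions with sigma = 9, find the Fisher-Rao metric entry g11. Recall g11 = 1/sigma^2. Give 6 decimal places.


For the 2-parameter normal family, the Fisher metric has:
  g11 = 1/sigma^2, g22 = 2/sigma^2.
sigma = 9, sigma^2 = 81.
g11 = 0.012346

0.012346


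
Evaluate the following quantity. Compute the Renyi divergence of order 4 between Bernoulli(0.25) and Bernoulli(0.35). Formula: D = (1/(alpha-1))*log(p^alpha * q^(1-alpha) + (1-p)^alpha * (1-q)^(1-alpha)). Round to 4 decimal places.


Renyi divergence of order alpha between Bernoulli distributions:
D = (1/(alpha-1))*log(p^alpha * q^(1-alpha) + (1-p)^alpha * (1-q)^(1-alpha)).
alpha = 4, p = 0.25, q = 0.35.
p^alpha * q^(1-alpha) = 0.25^4 * 0.35^-3 = 0.091108.
(1-p)^alpha * (1-q)^(1-alpha) = 0.75^4 * 0.65^-3 = 1.152139.
sum = 0.091108 + 1.152139 = 1.243247.
D = (1/3)*log(1.243247) = 0.0726

0.0726


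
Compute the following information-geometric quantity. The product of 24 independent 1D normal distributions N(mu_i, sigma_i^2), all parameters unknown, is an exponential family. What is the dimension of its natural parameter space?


Exponential family dimension calculation:
Each univariate normal has two natural parameters (mu/sigma^2 and -1/(2 sigma^2)).
With 24 independent components, dim = 2 * 24 = 48.

48


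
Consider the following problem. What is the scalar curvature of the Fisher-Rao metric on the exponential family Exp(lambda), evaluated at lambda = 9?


This family has a single free parameter, so its statistical manifold
is 1-dimensional. The Riemann curvature tensor of any 1-dimensional
Riemannian manifold vanishes identically, so R = 0.

0


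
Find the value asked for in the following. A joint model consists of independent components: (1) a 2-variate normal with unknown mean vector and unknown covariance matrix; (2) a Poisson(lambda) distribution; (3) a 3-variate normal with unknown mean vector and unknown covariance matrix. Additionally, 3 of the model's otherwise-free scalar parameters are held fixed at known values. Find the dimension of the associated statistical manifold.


The dimension of a statistical manifold equals the number of free
(independent) real parameters of the model. For a product of independent
blocks the parameter counts add.
- 2-variate normal: 2 (mean) + 2*3/2 = 3 (symmetric covariance) = 5.
- Poisson (lambda): 1.
- 3-variate normal: 3 (mean) + 3*4/2 = 6 (symmetric covariance) = 9.
Total = 5 + 1 + 9 = 15.
3 parameter(s) fixed at known values: 15 - 3 = 12.
Dimension = 12

12


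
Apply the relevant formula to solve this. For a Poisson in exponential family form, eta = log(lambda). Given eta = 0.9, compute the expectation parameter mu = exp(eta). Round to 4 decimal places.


Expectation parameter for Poisson exponential family:
mu = exp(eta).
eta = 0.9.
mu = exp(0.9) = 2.4596

2.4596


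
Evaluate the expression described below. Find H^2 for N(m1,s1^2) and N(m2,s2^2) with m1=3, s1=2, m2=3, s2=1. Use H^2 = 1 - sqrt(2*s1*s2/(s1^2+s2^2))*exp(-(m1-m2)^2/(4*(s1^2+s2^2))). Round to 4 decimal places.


Squared Hellinger distance for Gaussians:
H^2 = 1 - sqrt(2*s1*s2/(s1^2+s2^2)) * exp(-(m1-m2)^2/(4*(s1^2+s2^2))).
s1^2 = 4, s2^2 = 1, s1^2+s2^2 = 5.
sqrt(2*2*1/(5)) = 0.894427.
(m1-m2)^2 = (0)^2 = 0.
exp(-0/(4*5)) = exp(0.0) = 1.0.
H^2 = 1 - 0.894427*1.0 = 0.1056

0.1056


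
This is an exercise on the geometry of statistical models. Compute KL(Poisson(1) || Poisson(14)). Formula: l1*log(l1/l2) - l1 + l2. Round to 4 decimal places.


KL divergence for Poisson:
KL = l1*log(l1/l2) - l1 + l2.
l1 = 1, l2 = 14.
log(1/14) = -2.639057.
l1*log(l1/l2) = 1 * -2.639057 = -2.639057.
KL = -2.639057 - 1 + 14 = 10.3609

10.3609


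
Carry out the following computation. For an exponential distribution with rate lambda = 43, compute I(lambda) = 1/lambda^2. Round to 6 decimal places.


Fisher information for exponential: I(lambda) = 1/lambda^2.
lambda = 43, lambda^2 = 1849.
I = 1/1849 = 0.000541

0.000541


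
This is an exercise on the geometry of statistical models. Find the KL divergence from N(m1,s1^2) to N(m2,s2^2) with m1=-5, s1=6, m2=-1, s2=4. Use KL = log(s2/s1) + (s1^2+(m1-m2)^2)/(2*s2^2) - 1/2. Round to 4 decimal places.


KL divergence between normal distributions:
KL = log(s2/s1) + (s1^2 + (m1-m2)^2)/(2*s2^2) - 1/2.
log(4/6) = -0.405465.
(6^2 + (-5--1)^2)/(2*4^2) = (36 + 16)/32 = 1.625.
KL = -0.405465 + 1.625 - 0.5 = 0.7195

0.7195


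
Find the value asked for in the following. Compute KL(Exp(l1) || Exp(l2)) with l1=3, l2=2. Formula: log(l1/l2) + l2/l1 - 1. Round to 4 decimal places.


KL divergence for exponential family:
KL = log(l1/l2) + l2/l1 - 1.
log(3/2) = 0.405465.
2/3 = 0.666667.
KL = 0.405465 + 0.666667 - 1 = 0.0721

0.0721


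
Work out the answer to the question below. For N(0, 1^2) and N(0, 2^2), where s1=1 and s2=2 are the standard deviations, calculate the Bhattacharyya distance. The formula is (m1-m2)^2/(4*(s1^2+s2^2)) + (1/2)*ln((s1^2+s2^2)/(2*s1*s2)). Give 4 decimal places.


Bhattacharyya distance between two Gaussians:
DB = (m1-m2)^2/(4*(s1^2+s2^2)) + (1/2)*ln((s1^2+s2^2)/(2*s1*s2)).
(m1-m2)^2 = (0)^2 = 0.
s1^2+s2^2 = 1 + 4 = 5.
term1 = 0/20 = 0.0.
term2 = 0.5*ln(5/4.0) = 0.111572.
DB = 0.0 + 0.111572 = 0.1116

0.1116


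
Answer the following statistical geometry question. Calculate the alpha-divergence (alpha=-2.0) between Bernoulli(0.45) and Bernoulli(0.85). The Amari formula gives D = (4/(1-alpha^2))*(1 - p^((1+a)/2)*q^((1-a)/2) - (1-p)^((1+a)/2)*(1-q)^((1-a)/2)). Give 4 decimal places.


Amari alpha-divergence:
D = (4/(1-alpha^2))*(1 - p^((1+a)/2)*q^((1-a)/2) - (1-p)^((1+a)/2)*(1-q)^((1-a)/2)).
alpha = -2.0, p = 0.45, q = 0.85.
e1 = (1+alpha)/2 = -0.5, e2 = (1-alpha)/2 = 1.5.
t1 = p^e1 * q^e2 = 0.45^-0.5 * 0.85^1.5 = 1.168213.
t2 = (1-p)^e1 * (1-q)^e2 = 0.55^-0.5 * 0.15^1.5 = 0.078335.
4/(1-alpha^2) = -1.333333.
D = -1.333333*(1 - 1.168213 - 0.078335) = 0.3287

0.3287


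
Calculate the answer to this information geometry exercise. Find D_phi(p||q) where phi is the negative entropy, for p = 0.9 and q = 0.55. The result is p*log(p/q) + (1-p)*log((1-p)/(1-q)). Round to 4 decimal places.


Bregman divergence with negative entropy generator:
D = p*log(p/q) + (1-p)*log((1-p)/(1-q)).
p = 0.9, q = 0.55.
p*log(p/q) = 0.9*log(0.9/0.55) = 0.443229.
(1-p)*log((1-p)/(1-q)) = 0.1*log(0.1/0.45) = -0.150408.
D = 0.443229 + -0.150408 = 0.2928

0.2928


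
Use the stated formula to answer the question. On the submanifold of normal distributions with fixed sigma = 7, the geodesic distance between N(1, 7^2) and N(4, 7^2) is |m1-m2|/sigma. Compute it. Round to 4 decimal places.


On the fixed-variance normal subfamily, geodesic distance = |m1-m2|/sigma.
|1 - 4| = 3.
sigma = 7.
d = 3/7 = 0.4286

0.4286


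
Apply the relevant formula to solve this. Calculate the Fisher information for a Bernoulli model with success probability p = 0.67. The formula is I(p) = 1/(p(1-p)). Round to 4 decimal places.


For Bernoulli(p), Fisher information is I(p) = 1/(p*(1-p)).
p = 0.67, 1-p = 0.33.
p*(1-p) = 0.2211.
I(p) = 1/0.2211 = 4.5228

4.5228


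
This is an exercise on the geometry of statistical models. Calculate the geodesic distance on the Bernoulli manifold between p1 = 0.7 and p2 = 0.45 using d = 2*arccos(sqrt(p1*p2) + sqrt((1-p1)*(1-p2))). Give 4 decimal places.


Geodesic distance on Bernoulli manifold:
d(p1,p2) = 2*arccos(sqrt(p1*p2) + sqrt((1-p1)*(1-p2))).
sqrt(p1*p2) = sqrt(0.7*0.45) = 0.561249.
sqrt((1-p1)*(1-p2)) = sqrt(0.3*0.55) = 0.406202.
arg = 0.561249 + 0.406202 = 0.967451.
d = 2*arccos(0.967451) = 0.5117

0.5117


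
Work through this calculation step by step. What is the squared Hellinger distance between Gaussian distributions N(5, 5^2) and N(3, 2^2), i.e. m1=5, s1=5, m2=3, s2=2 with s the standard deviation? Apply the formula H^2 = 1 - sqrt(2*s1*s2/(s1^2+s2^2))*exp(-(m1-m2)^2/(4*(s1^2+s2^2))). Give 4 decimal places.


Squared Hellinger distance for Gaussians:
H^2 = 1 - sqrt(2*s1*s2/(s1^2+s2^2)) * exp(-(m1-m2)^2/(4*(s1^2+s2^2))).
s1^2 = 25, s2^2 = 4, s1^2+s2^2 = 29.
sqrt(2*5*2/(29)) = 0.830455.
(m1-m2)^2 = (2)^2 = 4.
exp(-4/(4*29)) = exp(-0.034483) = 0.966105.
H^2 = 1 - 0.830455*0.966105 = 0.1977

0.1977


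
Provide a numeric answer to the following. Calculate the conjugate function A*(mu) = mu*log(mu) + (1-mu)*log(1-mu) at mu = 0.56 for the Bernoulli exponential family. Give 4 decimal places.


Legendre transform for Bernoulli:
A*(mu) = mu*log(mu) + (1-mu)*log(1-mu).
mu = 0.56, 1-mu = 0.44.
mu*log(mu) = 0.56*log(0.56) = -0.324698.
(1-mu)*log(1-mu) = 0.44*log(0.44) = -0.361231.
A* = -0.324698 + -0.361231 = -0.6859

-0.6859


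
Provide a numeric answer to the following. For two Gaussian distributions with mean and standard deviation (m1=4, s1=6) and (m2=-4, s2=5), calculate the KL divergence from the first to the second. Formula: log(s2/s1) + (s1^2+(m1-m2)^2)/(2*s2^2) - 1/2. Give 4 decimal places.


KL divergence between normal distributions:
KL = log(s2/s1) + (s1^2 + (m1-m2)^2)/(2*s2^2) - 1/2.
log(5/6) = -0.182322.
(6^2 + (4--4)^2)/(2*5^2) = (36 + 64)/50 = 2.0.
KL = -0.182322 + 2.0 - 0.5 = 1.3177

1.3177


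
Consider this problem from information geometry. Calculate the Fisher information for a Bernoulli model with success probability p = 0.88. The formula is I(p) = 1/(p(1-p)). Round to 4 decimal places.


For Bernoulli(p), Fisher information is I(p) = 1/(p*(1-p)).
p = 0.88, 1-p = 0.12.
p*(1-p) = 0.1056.
I(p) = 1/0.1056 = 9.4697

9.4697


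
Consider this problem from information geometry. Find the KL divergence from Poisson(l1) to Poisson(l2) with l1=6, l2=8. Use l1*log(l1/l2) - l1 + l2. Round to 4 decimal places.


KL divergence for Poisson:
KL = l1*log(l1/l2) - l1 + l2.
l1 = 6, l2 = 8.
log(6/8) = -0.287682.
l1*log(l1/l2) = 6 * -0.287682 = -1.726092.
KL = -1.726092 - 6 + 8 = 0.2739

0.2739


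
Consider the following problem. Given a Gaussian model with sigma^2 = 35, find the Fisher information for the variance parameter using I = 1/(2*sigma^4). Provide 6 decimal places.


Fisher information for variance: I(sigma^2) = 1/(2*sigma^4).
sigma^2 = 35, so sigma^4 = 1225.
I = 1/(2*1225) = 1/2450 = 0.000408

0.000408


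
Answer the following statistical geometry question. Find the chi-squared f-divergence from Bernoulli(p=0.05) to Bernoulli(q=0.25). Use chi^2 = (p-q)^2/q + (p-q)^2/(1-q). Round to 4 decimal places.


Chi-squared divergence between Bernoulli distributions:
chi^2 = (p-q)^2/q + (p-q)^2/(1-q).
p = 0.05, q = 0.25, p-q = -0.2.
(p-q)^2 = 0.04.
term1 = 0.04/0.25 = 0.16.
term2 = 0.04/0.75 = 0.053333.
chi^2 = 0.16 + 0.053333 = 0.2133

0.2133


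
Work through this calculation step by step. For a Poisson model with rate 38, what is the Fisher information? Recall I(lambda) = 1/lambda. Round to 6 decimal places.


Fisher information for Poisson: I(lambda) = 1/lambda.
lambda = 38.
I(lambda) = 1/38 = 0.026316

0.026316


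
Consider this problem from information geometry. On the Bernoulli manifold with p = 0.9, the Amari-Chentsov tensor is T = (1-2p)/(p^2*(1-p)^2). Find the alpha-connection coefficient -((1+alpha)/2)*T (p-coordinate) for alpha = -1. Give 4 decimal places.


Skewness (Amari-Chentsov) tensor: T = (1-2p)/(p^2*(1-p)^2).
p = 0.9, 1-2p = -0.8, p^2 = 0.81, (1-p)^2 = 0.01.
T = -0.8/(0.81 * 0.01) = -98.765432.
In the p-coordinate, Gamma^(alpha) = Gamma^(0) - (alpha/2)*T with Gamma^(0) = (1/2)*g'(p) = -T/2,
so Gamma^(alpha) = -((1+alpha)/2)*T.
alpha = -1, -(1+alpha)/2 = 0.0.
Gamma = 0.0 * -98.765432 = 0.0000

0.0000


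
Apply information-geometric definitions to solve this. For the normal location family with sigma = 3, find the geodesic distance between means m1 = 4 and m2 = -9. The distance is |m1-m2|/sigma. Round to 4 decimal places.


On the fixed-variance normal subfamily, geodesic distance = |m1-m2|/sigma.
|4 - -9| = 13.
sigma = 3.
d = 13/3 = 4.3333

4.3333


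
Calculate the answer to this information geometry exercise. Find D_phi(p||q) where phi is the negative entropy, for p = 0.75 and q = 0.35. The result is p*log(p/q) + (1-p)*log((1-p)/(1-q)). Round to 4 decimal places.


Bregman divergence with negative entropy generator:
D = p*log(p/q) + (1-p)*log((1-p)/(1-q)).
p = 0.75, q = 0.35.
p*log(p/q) = 0.75*log(0.75/0.35) = 0.571605.
(1-p)*log((1-p)/(1-q)) = 0.25*log(0.25/0.65) = -0.238878.
D = 0.571605 + -0.238878 = 0.3327

0.3327


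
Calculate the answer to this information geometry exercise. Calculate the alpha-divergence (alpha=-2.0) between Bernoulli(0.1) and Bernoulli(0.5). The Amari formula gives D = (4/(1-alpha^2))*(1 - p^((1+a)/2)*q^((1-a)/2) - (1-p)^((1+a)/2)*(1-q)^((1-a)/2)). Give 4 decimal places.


Amari alpha-divergence:
D = (4/(1-alpha^2))*(1 - p^((1+a)/2)*q^((1-a)/2) - (1-p)^((1+a)/2)*(1-q)^((1-a)/2)).
alpha = -2.0, p = 0.1, q = 0.5.
e1 = (1+alpha)/2 = -0.5, e2 = (1-alpha)/2 = 1.5.
t1 = p^e1 * q^e2 = 0.1^-0.5 * 0.5^1.5 = 1.118034.
t2 = (1-p)^e1 * (1-q)^e2 = 0.9^-0.5 * 0.5^1.5 = 0.372678.
4/(1-alpha^2) = -1.333333.
D = -1.333333*(1 - 1.118034 - 0.372678) = 0.6543

0.6543


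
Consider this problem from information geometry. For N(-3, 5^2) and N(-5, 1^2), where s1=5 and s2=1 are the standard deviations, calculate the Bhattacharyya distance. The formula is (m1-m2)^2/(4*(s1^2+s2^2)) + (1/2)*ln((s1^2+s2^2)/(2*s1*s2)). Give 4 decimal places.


Bhattacharyya distance between two Gaussians:
DB = (m1-m2)^2/(4*(s1^2+s2^2)) + (1/2)*ln((s1^2+s2^2)/(2*s1*s2)).
(m1-m2)^2 = (2)^2 = 4.
s1^2+s2^2 = 25 + 1 = 26.
term1 = 4/104 = 0.038462.
term2 = 0.5*ln(26/10.0) = 0.477756.
DB = 0.038462 + 0.477756 = 0.5162

0.5162


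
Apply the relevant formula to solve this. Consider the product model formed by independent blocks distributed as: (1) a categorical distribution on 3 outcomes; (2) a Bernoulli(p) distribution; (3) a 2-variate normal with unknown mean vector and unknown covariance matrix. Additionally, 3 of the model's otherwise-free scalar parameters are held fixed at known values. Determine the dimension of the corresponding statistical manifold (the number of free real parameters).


The dimension of a statistical manifold equals the number of free
(independent) real parameters of the model. For a product of independent
blocks the parameter counts add.
- categorical on 3 outcomes (probabilities sum to 1): 3-1 = 2.
- Bernoulli (p): 1.
- 2-variate normal: 2 (mean) + 2*3/2 = 3 (symmetric covariance) = 5.
Total = 2 + 1 + 5 = 8.
3 parameter(s) fixed at known values: 8 - 3 = 5.
Dimension = 5

5


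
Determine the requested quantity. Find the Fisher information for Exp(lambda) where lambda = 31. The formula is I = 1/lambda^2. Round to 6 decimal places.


Fisher information for exponential: I(lambda) = 1/lambda^2.
lambda = 31, lambda^2 = 961.
I = 1/961 = 0.001041

0.001041


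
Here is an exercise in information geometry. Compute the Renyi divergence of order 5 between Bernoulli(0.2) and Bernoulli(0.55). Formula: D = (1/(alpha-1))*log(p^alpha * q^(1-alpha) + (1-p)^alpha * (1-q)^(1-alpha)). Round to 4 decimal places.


Renyi divergence of order alpha between Bernoulli distributions:
D = (1/(alpha-1))*log(p^alpha * q^(1-alpha) + (1-p)^alpha * (1-q)^(1-alpha)).
alpha = 5, p = 0.2, q = 0.55.
p^alpha * q^(1-alpha) = 0.2^5 * 0.55^-4 = 0.003497.
(1-p)^alpha * (1-q)^(1-alpha) = 0.8^5 * 0.45^-4 = 7.990977.
sum = 0.003497 + 7.990977 = 7.994474.
D = (1/4)*log(7.994474) = 0.5197

0.5197


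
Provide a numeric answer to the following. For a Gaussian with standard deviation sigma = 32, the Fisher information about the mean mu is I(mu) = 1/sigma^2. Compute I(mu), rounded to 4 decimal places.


The Fisher information for the mean of a normal distribution is I(mu) = 1/sigma^2.
sigma = 32, so sigma^2 = 1024.
I(mu) = 1/1024 = 0.0010

0.0010


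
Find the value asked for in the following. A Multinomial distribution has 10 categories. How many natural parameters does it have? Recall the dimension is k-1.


Exponential family dimension calculation:
For Multinomial with k=10 categories, dim = k-1 = 9.

9


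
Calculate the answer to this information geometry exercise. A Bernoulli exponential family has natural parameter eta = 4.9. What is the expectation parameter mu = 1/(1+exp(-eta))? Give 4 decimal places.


Dual coordinate (expectation parameter) for Bernoulli:
mu = 1/(1+exp(-eta)).
eta = 4.9.
exp(-eta) = exp(-4.9) = 0.007447.
mu = 1/(1+0.007447) = 0.9926

0.9926


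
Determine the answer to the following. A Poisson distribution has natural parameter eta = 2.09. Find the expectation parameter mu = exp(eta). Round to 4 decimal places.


Expectation parameter for Poisson exponential family:
mu = exp(eta).
eta = 2.09.
mu = exp(2.09) = 8.0849

8.0849


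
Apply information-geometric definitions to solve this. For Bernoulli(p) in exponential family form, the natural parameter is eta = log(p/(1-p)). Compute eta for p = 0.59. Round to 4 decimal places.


Natural parameter for Bernoulli: eta = log(p/(1-p)).
p = 0.59, 1-p = 0.41.
p/(1-p) = 1.439024.
eta = log(1.439024) = 0.3640

0.3640


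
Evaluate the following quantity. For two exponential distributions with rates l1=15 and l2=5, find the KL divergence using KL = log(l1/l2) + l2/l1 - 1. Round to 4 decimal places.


KL divergence for exponential family:
KL = log(l1/l2) + l2/l1 - 1.
log(15/5) = 1.098612.
5/15 = 0.333333.
KL = 1.098612 + 0.333333 - 1 = 0.4319

0.4319


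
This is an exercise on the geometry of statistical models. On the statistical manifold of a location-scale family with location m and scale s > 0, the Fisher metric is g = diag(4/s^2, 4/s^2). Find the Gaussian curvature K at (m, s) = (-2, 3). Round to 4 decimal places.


The metric has the form g = (A dm^2 + B ds^2)/s^2 with A = 4, B = 4.
Substitute u = sqrt(A/B)*m: g = B*(du^2 + ds^2)/s^2, i.e. B times the
Poincare upper half-plane metric, which has constant Gaussian curvature -1.
Scaling a 2D metric by a constant c divides the Gaussian curvature by c,
so K = -1/B = -1/(4) = -0.2500 everywhere (the point (m, s) = (-2, 3) is irrelevant:
the curvature is constant).
The requested Gaussian curvature is K = -0.2500.

-0.2500


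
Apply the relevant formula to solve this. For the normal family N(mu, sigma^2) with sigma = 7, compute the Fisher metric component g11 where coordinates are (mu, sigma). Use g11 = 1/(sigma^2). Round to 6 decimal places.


For the 2-parameter normal family, the Fisher metric has:
  g11 = 1/sigma^2, g22 = 2/sigma^2.
sigma = 7, sigma^2 = 49.
g11 = 0.020408

0.020408


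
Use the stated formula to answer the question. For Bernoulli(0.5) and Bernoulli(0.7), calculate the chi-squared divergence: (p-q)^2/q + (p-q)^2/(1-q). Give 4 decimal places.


Chi-squared divergence between Bernoulli distributions:
chi^2 = (p-q)^2/q + (p-q)^2/(1-q).
p = 0.5, q = 0.7, p-q = -0.2.
(p-q)^2 = 0.04.
term1 = 0.04/0.7 = 0.057143.
term2 = 0.04/0.3 = 0.133333.
chi^2 = 0.057143 + 0.133333 = 0.1905

0.1905


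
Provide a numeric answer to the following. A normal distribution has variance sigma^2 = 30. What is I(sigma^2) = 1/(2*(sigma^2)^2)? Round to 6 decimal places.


Fisher information for variance: I(sigma^2) = 1/(2*sigma^4).
sigma^2 = 30, so sigma^4 = 900.
I = 1/(2*900) = 1/1800 = 0.000556

0.000556


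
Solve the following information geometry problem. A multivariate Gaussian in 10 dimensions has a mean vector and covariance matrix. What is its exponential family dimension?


Exponential family dimension calculation:
For 10-dim MVN: mean has 10 params, covariance has 10*11/2 = 55 unique entries.
Total dim = 10 + 55 = 65.

65


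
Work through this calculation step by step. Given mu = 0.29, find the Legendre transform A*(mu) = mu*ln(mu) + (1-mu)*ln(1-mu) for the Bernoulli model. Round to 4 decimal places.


Legendre transform for Bernoulli:
A*(mu) = mu*log(mu) + (1-mu)*log(1-mu).
mu = 0.29, 1-mu = 0.71.
mu*log(mu) = 0.29*log(0.29) = -0.358984.
(1-mu)*log(1-mu) = 0.71*log(0.71) = -0.243168.
A* = -0.358984 + -0.243168 = -0.6022

-0.6022


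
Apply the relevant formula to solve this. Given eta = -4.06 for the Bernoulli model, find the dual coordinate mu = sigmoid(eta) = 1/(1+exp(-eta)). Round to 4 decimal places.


Dual coordinate (expectation parameter) for Bernoulli:
mu = 1/(1+exp(-eta)).
eta = -4.06.
exp(-eta) = exp(4.06) = 57.974311.
mu = 1/(1+57.974311) = 0.0170

0.0170


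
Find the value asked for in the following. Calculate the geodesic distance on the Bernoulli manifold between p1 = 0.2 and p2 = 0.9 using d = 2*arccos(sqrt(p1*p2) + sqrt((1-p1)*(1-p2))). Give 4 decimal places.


Geodesic distance on Bernoulli manifold:
d(p1,p2) = 2*arccos(sqrt(p1*p2) + sqrt((1-p1)*(1-p2))).
sqrt(p1*p2) = sqrt(0.2*0.9) = 0.424264.
sqrt((1-p1)*(1-p2)) = sqrt(0.8*0.1) = 0.282843.
arg = 0.424264 + 0.282843 = 0.707107.
d = 2*arccos(0.707107) = 1.5708

1.5708


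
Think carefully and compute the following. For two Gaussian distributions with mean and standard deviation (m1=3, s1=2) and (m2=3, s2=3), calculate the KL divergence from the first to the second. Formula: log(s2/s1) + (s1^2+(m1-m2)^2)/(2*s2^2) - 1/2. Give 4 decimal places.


KL divergence between normal distributions:
KL = log(s2/s1) + (s1^2 + (m1-m2)^2)/(2*s2^2) - 1/2.
log(3/2) = 0.405465.
(2^2 + (3-3)^2)/(2*3^2) = (4 + 0)/18 = 0.222222.
KL = 0.405465 + 0.222222 - 0.5 = 0.1277

0.1277


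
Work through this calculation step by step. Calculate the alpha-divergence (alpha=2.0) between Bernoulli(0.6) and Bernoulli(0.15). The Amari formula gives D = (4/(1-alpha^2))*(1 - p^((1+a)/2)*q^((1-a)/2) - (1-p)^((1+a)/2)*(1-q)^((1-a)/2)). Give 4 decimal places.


Amari alpha-divergence:
D = (4/(1-alpha^2))*(1 - p^((1+a)/2)*q^((1-a)/2) - (1-p)^((1+a)/2)*(1-q)^((1-a)/2)).
alpha = 2.0, p = 0.6, q = 0.15.
e1 = (1+alpha)/2 = 1.5, e2 = (1-alpha)/2 = -0.5.
t1 = p^e1 * q^e2 = 0.6^1.5 * 0.15^-0.5 = 1.2.
t2 = (1-p)^e1 * (1-q)^e2 = 0.4^1.5 * 0.85^-0.5 = 0.274398.
4/(1-alpha^2) = -1.333333.
D = -1.333333*(1 - 1.2 - 0.274398) = 0.6325

0.6325


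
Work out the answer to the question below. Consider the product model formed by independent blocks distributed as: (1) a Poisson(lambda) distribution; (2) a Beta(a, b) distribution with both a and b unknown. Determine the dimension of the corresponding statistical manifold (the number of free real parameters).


The dimension of a statistical manifold equals the number of free
(independent) real parameters of the model. For a product of independent
blocks the parameter counts add.
- Poisson (lambda): 1.
- Beta (a, b): 2.
Total = 1 + 2 = 3.
Dimension = 3

3


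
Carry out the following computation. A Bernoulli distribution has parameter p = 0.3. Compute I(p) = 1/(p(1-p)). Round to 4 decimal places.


For Bernoulli(p), Fisher information is I(p) = 1/(p*(1-p)).
p = 0.3, 1-p = 0.7.
p*(1-p) = 0.21.
I(p) = 1/0.21 = 4.7619

4.7619


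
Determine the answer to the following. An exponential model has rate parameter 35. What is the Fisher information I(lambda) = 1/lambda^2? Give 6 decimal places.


Fisher information for exponential: I(lambda) = 1/lambda^2.
lambda = 35, lambda^2 = 1225.
I = 1/1225 = 0.000816

0.000816


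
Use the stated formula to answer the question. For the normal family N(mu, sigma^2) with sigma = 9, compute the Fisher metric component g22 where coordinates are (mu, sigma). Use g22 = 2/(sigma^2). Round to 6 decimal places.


For the 2-parameter normal family, the Fisher metric has:
  g11 = 1/sigma^2, g22 = 2/sigma^2.
sigma = 9, sigma^2 = 81.
g22 = 0.024691

0.024691


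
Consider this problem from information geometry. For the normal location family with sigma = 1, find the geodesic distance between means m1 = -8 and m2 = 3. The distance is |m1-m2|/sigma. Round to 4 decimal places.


On the fixed-variance normal subfamily, geodesic distance = |m1-m2|/sigma.
|-8 - 3| = 11.
sigma = 1.
d = 11/1 = 11.0000

11.0000


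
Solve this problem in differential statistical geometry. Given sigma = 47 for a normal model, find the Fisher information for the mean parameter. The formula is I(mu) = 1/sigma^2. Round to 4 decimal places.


The Fisher information for the mean of a normal distribution is I(mu) = 1/sigma^2.
sigma = 47, so sigma^2 = 2209.
I(mu) = 1/2209 = 0.0005

0.0005


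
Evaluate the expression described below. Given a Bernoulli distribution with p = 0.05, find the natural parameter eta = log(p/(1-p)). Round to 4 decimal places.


Natural parameter for Bernoulli: eta = log(p/(1-p)).
p = 0.05, 1-p = 0.95.
p/(1-p) = 0.052632.
eta = log(0.052632) = -2.9444

-2.9444


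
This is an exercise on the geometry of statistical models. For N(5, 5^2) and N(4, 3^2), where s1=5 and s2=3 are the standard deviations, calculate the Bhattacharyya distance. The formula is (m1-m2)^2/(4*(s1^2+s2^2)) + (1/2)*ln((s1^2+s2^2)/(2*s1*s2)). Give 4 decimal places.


Bhattacharyya distance between two Gaussians:
DB = (m1-m2)^2/(4*(s1^2+s2^2)) + (1/2)*ln((s1^2+s2^2)/(2*s1*s2)).
(m1-m2)^2 = (1)^2 = 1.
s1^2+s2^2 = 25 + 9 = 34.
term1 = 1/136 = 0.007353.
term2 = 0.5*ln(34/30.0) = 0.062582.
DB = 0.007353 + 0.062582 = 0.0699

0.0699


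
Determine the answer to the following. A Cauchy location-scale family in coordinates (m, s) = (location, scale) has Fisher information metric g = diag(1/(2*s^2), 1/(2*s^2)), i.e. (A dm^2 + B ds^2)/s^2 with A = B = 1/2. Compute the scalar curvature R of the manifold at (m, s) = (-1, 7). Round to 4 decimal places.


The metric has the form g = (A dm^2 + B ds^2)/s^2 with A = 1/2, B = 1/2.
Substitute u = sqrt(A/B)*m: g = B*(du^2 + ds^2)/s^2, i.e. B times the
Poincare upper half-plane metric, which has constant Gaussian curvature -1.
Scaling a 2D metric by a constant c divides the Gaussian curvature by c,
so K = -1/B = -1/(1/2) = -2.0000 everywhere (the point (m, s) = (-1, 7) is irrelevant:
the curvature is constant).
Scalar curvature in dimension 2: R = 2K = -2/(1/2) = -4.0000.

-4.0000


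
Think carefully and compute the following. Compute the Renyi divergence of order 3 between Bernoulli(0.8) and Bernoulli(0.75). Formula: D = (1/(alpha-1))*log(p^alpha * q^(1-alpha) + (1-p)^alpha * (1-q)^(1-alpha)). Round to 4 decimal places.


Renyi divergence of order alpha between Bernoulli distributions:
D = (1/(alpha-1))*log(p^alpha * q^(1-alpha) + (1-p)^alpha * (1-q)^(1-alpha)).
alpha = 3, p = 0.8, q = 0.75.
p^alpha * q^(1-alpha) = 0.8^3 * 0.75^-2 = 0.910222.
(1-p)^alpha * (1-q)^(1-alpha) = 0.2^3 * 0.25^-2 = 0.128.
sum = 0.910222 + 0.128 = 1.038222.
D = (1/2)*log(1.038222) = 0.0188

0.0188


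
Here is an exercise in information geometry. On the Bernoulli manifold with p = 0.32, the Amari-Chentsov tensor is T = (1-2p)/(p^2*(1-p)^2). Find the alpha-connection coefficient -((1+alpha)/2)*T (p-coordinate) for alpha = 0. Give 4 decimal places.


Skewness (Amari-Chentsov) tensor: T = (1-2p)/(p^2*(1-p)^2).
p = 0.32, 1-2p = 0.36, p^2 = 0.1024, (1-p)^2 = 0.4624.
T = 0.36/(0.1024 * 0.4624) = 7.602995.
In the p-coordinate, Gamma^(alpha) = Gamma^(0) - (alpha/2)*T with Gamma^(0) = (1/2)*g'(p) = -T/2,
so Gamma^(alpha) = -((1+alpha)/2)*T.
alpha = 0, -(1+alpha)/2 = -0.5.
Gamma = -0.5 * 7.602995 = -3.8015

-3.8015


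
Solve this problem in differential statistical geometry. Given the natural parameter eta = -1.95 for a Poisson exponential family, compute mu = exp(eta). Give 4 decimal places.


Expectation parameter for Poisson exponential family:
mu = exp(eta).
eta = -1.95.
mu = exp(-1.95) = 0.1423

0.1423


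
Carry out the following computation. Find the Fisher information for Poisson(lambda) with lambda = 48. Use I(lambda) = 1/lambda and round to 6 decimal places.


Fisher information for Poisson: I(lambda) = 1/lambda.
lambda = 48.
I(lambda) = 1/48 = 0.020833

0.020833


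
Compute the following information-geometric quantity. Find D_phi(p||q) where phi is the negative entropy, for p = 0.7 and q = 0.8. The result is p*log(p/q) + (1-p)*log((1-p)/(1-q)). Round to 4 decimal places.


Bregman divergence with negative entropy generator:
D = p*log(p/q) + (1-p)*log((1-p)/(1-q)).
p = 0.7, q = 0.8.
p*log(p/q) = 0.7*log(0.7/0.8) = -0.093472.
(1-p)*log((1-p)/(1-q)) = 0.3*log(0.3/0.2) = 0.12164.
D = -0.093472 + 0.12164 = 0.0282

0.0282


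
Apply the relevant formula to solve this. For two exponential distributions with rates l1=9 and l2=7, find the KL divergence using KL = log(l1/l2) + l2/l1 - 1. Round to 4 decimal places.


KL divergence for exponential family:
KL = log(l1/l2) + l2/l1 - 1.
log(9/7) = 0.251314.
7/9 = 0.777778.
KL = 0.251314 + 0.777778 - 1 = 0.0291

0.0291


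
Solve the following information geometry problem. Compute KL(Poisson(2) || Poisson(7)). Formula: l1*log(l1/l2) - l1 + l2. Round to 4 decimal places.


KL divergence for Poisson:
KL = l1*log(l1/l2) - l1 + l2.
l1 = 2, l2 = 7.
log(2/7) = -1.252763.
l1*log(l1/l2) = 2 * -1.252763 = -2.505526.
KL = -2.505526 - 2 + 7 = 2.4945

2.4945


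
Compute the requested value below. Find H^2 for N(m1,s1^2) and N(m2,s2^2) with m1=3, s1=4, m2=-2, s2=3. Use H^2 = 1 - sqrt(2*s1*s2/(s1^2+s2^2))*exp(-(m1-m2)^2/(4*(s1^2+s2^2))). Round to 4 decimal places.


Squared Hellinger distance for Gaussians:
H^2 = 1 - sqrt(2*s1*s2/(s1^2+s2^2)) * exp(-(m1-m2)^2/(4*(s1^2+s2^2))).
s1^2 = 16, s2^2 = 9, s1^2+s2^2 = 25.
sqrt(2*4*3/(25)) = 0.979796.
(m1-m2)^2 = (5)^2 = 25.
exp(-25/(4*25)) = exp(-0.25) = 0.778801.
H^2 = 1 - 0.979796*0.778801 = 0.2369

0.2369


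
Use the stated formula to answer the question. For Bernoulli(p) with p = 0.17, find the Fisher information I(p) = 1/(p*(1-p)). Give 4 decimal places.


For Bernoulli(p), Fisher information is I(p) = 1/(p*(1-p)).
p = 0.17, 1-p = 0.83.
p*(1-p) = 0.1411.
I(p) = 1/0.1411 = 7.0872

7.0872


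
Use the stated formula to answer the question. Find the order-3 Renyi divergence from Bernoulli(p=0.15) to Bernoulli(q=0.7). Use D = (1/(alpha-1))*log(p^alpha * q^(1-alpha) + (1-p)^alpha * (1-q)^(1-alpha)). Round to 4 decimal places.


Renyi divergence of order alpha between Bernoulli distributions:
D = (1/(alpha-1))*log(p^alpha * q^(1-alpha) + (1-p)^alpha * (1-q)^(1-alpha)).
alpha = 3, p = 0.15, q = 0.7.
p^alpha * q^(1-alpha) = 0.15^3 * 0.7^-2 = 0.006888.
(1-p)^alpha * (1-q)^(1-alpha) = 0.85^3 * 0.3^-2 = 6.823611.
sum = 0.006888 + 6.823611 = 6.830499.
D = (1/2)*log(6.830499) = 0.9607

0.9607


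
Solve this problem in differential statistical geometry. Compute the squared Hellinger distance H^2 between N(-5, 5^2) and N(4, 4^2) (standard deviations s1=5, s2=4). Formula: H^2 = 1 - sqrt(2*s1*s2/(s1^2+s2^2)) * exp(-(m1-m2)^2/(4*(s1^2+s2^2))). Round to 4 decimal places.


Squared Hellinger distance for Gaussians:
H^2 = 1 - sqrt(2*s1*s2/(s1^2+s2^2)) * exp(-(m1-m2)^2/(4*(s1^2+s2^2))).
s1^2 = 25, s2^2 = 16, s1^2+s2^2 = 41.
sqrt(2*5*4/(41)) = 0.98773.
(m1-m2)^2 = (-9)^2 = 81.
exp(-81/(4*41)) = exp(-0.493902) = 0.61024.
H^2 = 1 - 0.98773*0.61024 = 0.3972

0.3972


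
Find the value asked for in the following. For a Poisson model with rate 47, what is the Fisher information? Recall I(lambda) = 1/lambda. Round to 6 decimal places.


Fisher information for Poisson: I(lambda) = 1/lambda.
lambda = 47.
I(lambda) = 1/47 = 0.021277

0.021277


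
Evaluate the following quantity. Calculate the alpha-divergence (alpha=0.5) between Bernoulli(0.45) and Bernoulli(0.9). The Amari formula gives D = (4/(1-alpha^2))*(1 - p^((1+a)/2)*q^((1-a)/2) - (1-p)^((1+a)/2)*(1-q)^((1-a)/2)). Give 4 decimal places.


Amari alpha-divergence:
D = (4/(1-alpha^2))*(1 - p^((1+a)/2)*q^((1-a)/2) - (1-p)^((1+a)/2)*(1-q)^((1-a)/2)).
alpha = 0.5, p = 0.45, q = 0.9.
e1 = (1+alpha)/2 = 0.75, e2 = (1-alpha)/2 = 0.25.
t1 = p^e1 * q^e2 = 0.45^0.75 * 0.9^0.25 = 0.535143.
t2 = (1-p)^e1 * (1-q)^e2 = 0.55^0.75 * 0.1^0.25 = 0.359147.
4/(1-alpha^2) = 5.333333.
D = 5.333333*(1 - 0.535143 - 0.359147) = 0.5638

0.5638


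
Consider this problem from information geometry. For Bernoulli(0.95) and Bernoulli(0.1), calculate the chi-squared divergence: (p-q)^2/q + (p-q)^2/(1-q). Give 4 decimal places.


Chi-squared divergence between Bernoulli distributions:
chi^2 = (p-q)^2/q + (p-q)^2/(1-q).
p = 0.95, q = 0.1, p-q = 0.85.
(p-q)^2 = 0.7225.
term1 = 0.7225/0.1 = 7.225.
term2 = 0.7225/0.9 = 0.802778.
chi^2 = 7.225 + 0.802778 = 8.0278

8.0278


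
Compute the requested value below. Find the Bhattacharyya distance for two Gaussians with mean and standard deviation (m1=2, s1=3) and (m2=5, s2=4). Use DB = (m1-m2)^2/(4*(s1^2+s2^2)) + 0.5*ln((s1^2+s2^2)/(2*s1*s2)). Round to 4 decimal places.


Bhattacharyya distance between two Gaussians:
DB = (m1-m2)^2/(4*(s1^2+s2^2)) + (1/2)*ln((s1^2+s2^2)/(2*s1*s2)).
(m1-m2)^2 = (-3)^2 = 9.
s1^2+s2^2 = 9 + 16 = 25.
term1 = 9/100 = 0.09.
term2 = 0.5*ln(25/24.0) = 0.020411.
DB = 0.09 + 0.020411 = 0.1104

0.1104


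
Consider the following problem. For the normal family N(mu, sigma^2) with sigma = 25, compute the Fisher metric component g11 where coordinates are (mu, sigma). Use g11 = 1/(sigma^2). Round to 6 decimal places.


For the 2-parameter normal family, the Fisher metric has:
  g11 = 1/sigma^2, g22 = 2/sigma^2.
sigma = 25, sigma^2 = 625.
g11 = 0.001600

0.001600


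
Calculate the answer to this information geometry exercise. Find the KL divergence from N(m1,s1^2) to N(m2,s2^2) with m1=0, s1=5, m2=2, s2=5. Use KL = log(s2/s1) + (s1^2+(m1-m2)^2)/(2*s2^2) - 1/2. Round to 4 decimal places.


KL divergence between normal distributions:
KL = log(s2/s1) + (s1^2 + (m1-m2)^2)/(2*s2^2) - 1/2.
log(5/5) = 0.0.
(5^2 + (0-2)^2)/(2*5^2) = (25 + 4)/50 = 0.58.
KL = 0.0 + 0.58 - 0.5 = 0.0800

0.0800


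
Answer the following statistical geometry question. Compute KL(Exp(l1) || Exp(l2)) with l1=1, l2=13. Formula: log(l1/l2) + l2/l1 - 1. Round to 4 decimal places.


KL divergence for exponential family:
KL = log(l1/l2) + l2/l1 - 1.
log(1/13) = -2.564949.
13/1 = 13.0.
KL = -2.564949 + 13.0 - 1 = 9.4351

9.4351


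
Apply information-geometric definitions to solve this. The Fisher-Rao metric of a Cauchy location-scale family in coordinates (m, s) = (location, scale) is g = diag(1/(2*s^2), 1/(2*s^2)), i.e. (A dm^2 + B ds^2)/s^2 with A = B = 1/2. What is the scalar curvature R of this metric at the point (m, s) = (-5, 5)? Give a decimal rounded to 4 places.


The metric has the form g = (A dm^2 + B ds^2)/s^2 with A = 1/2, B = 1/2.
Substitute u = sqrt(A/B)*m: g = B*(du^2 + ds^2)/s^2, i.e. B times the
Poincare upper half-plane metric, which has constant Gaussian curvature -1.
Scaling a 2D metric by a constant c divides the Gaussian curvature by c,
so K = -1/B = -1/(1/2) = -2.0000 everywhere (the point (m, s) = (-5, 5) is irrelevant:
the curvature is constant).
Scalar curvature in dimension 2: R = 2K = -2/(1/2) = -4.0000.

-4.0000


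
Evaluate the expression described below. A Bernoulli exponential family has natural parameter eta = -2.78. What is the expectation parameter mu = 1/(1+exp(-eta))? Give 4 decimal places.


Dual coordinate (expectation parameter) for Bernoulli:
mu = 1/(1+exp(-eta)).
eta = -2.78.
exp(-eta) = exp(2.78) = 16.119021.
mu = 1/(1+16.119021) = 0.0584

0.0584


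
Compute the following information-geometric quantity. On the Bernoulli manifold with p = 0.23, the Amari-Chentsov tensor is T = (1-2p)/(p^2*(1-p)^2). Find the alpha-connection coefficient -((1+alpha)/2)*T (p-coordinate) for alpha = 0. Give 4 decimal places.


Skewness (Amari-Chentsov) tensor: T = (1-2p)/(p^2*(1-p)^2).
p = 0.23, 1-2p = 0.54, p^2 = 0.0529, (1-p)^2 = 0.5929.
T = 0.54/(0.0529 * 0.5929) = 17.216967.
In the p-coordinate, Gamma^(alpha) = Gamma^(0) - (alpha/2)*T with Gamma^(0) = (1/2)*g'(p) = -T/2,
so Gamma^(alpha) = -((1+alpha)/2)*T.
alpha = 0, -(1+alpha)/2 = -0.5.
Gamma = -0.5 * 17.216967 = -8.6085

-8.6085


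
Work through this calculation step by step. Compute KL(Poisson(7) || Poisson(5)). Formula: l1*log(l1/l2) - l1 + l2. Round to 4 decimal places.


KL divergence for Poisson:
KL = l1*log(l1/l2) - l1 + l2.
l1 = 7, l2 = 5.
log(7/5) = 0.336472.
l1*log(l1/l2) = 7 * 0.336472 = 2.355306.
KL = 2.355306 - 7 + 5 = 0.3553

0.3553


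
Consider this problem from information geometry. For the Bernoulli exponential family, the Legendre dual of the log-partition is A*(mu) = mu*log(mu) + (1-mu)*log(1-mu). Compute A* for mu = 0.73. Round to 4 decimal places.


Legendre transform for Bernoulli:
A*(mu) = mu*log(mu) + (1-mu)*log(1-mu).
mu = 0.73, 1-mu = 0.27.
mu*log(mu) = 0.73*log(0.73) = -0.229739.
(1-mu)*log(1-mu) = 0.27*log(0.27) = -0.35352.
A* = -0.229739 + -0.35352 = -0.5833

-0.5833


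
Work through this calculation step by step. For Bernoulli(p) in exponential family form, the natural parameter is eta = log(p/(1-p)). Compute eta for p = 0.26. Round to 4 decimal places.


Natural parameter for Bernoulli: eta = log(p/(1-p)).
p = 0.26, 1-p = 0.74.
p/(1-p) = 0.351351.
eta = log(0.351351) = -1.0460

-1.0460


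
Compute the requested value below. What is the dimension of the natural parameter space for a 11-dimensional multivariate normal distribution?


Exponential family dimension calculation:
For 11-dim MVN: mean has 11 params, covariance has 11*12/2 = 66 unique entries.
Total dim = 11 + 66 = 77.

77


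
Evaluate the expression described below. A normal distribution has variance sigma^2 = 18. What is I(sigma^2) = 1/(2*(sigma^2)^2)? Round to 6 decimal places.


Fisher information for variance: I(sigma^2) = 1/(2*sigma^4).
sigma^2 = 18, so sigma^4 = 324.
I = 1/(2*324) = 1/648 = 0.001543

0.001543


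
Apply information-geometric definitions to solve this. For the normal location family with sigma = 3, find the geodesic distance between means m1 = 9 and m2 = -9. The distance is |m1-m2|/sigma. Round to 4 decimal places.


On the fixed-variance normal subfamily, geodesic distance = |m1-m2|/sigma.
|9 - -9| = 18.
sigma = 3.
d = 18/3 = 6.0000

6.0000


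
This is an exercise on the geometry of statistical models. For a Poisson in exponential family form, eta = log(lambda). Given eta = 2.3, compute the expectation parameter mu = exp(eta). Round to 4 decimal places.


Expectation parameter for Poisson exponential family:
mu = exp(eta).
eta = 2.3.
mu = exp(2.3) = 9.9742

9.9742


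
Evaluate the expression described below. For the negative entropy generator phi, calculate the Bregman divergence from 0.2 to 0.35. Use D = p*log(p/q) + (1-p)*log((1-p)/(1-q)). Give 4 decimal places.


Bregman divergence with negative entropy generator:
D = p*log(p/q) + (1-p)*log((1-p)/(1-q)).
p = 0.2, q = 0.35.
p*log(p/q) = 0.2*log(0.2/0.35) = -0.111923.
(1-p)*log((1-p)/(1-q)) = 0.8*log(0.8/0.65) = 0.166111.
D = -0.111923 + 0.166111 = 0.0542

0.0542


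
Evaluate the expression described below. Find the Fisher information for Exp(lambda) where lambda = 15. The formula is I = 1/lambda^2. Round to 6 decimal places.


Fisher information for exponential: I(lambda) = 1/lambda^2.
lambda = 15, lambda^2 = 225.
I = 1/225 = 0.004444

0.004444


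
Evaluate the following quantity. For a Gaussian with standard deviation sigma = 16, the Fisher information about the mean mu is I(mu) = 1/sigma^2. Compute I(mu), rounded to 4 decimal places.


The Fisher information for the mean of a normal distribution is I(mu) = 1/sigma^2.
sigma = 16, so sigma^2 = 256.
I(mu) = 1/256 = 0.0039

0.0039


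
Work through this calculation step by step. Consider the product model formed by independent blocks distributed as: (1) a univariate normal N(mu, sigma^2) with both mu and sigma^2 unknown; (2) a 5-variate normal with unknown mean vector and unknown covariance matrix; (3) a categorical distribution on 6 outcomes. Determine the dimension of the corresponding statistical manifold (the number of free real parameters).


The dimension of a statistical manifold equals the number of free
(independent) real parameters of the model. For a product of independent
blocks the parameter counts add.
- normal (mu, sigma^2): 2.
- 5-variate normal: 5 (mean) + 5*6/2 = 15 (symmetric covariance) = 20.
- categorical on 6 outcomes (probabilities sum to 1): 6-1 = 5.
Total = 2 + 20 + 5 = 27.
Dimension = 27

27


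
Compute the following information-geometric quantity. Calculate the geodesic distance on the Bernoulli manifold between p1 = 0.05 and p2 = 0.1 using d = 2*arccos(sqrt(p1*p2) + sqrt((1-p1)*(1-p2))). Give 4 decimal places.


Geodesic distance on Bernoulli manifold:
d(p1,p2) = 2*arccos(sqrt(p1*p2) + sqrt((1-p1)*(1-p2))).
sqrt(p1*p2) = sqrt(0.05*0.1) = 0.070711.
sqrt((1-p1)*(1-p2)) = sqrt(0.95*0.9) = 0.924662.
arg = 0.070711 + 0.924662 = 0.995373.
d = 2*arccos(0.995373) = 0.1925

0.1925
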